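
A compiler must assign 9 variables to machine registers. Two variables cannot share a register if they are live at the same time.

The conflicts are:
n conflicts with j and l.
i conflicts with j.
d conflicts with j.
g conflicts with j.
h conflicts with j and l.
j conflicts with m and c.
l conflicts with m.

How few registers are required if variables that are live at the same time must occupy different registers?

n and j conflict, so at least 2 registers are needed.
A valid assignment using 2 registers: n=2, i=2, d=2, g=2, h=2, j=1, l=1, m=2, c=2. Each listed conflict is separated.

2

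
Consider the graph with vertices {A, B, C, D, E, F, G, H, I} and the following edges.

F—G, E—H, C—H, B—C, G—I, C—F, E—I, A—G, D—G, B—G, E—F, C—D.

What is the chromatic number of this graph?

2

C and H are adjacent, so at least 2 colors are needed.
2 colors suffice: A=2, B=2, C=1, D=2, E=1, F=2, G=1, H=2, I=2. Every edge joins two different colors.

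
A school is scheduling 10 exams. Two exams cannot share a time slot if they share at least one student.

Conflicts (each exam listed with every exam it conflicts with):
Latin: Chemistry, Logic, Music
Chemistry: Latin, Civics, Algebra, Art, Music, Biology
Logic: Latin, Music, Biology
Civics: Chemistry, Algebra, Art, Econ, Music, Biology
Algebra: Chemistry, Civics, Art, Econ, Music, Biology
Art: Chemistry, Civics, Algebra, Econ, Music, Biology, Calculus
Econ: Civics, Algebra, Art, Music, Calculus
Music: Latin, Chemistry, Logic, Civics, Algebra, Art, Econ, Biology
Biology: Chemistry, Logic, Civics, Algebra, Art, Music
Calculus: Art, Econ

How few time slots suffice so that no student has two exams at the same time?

6

Chemistry, Civics, Algebra, Art, Music, Biology pairwise conflict, so at least 6 time slots are needed.
6 time slots suffice: Latin=3, Chemistry=6, Logic=2, Civics=3, Algebra=5, Art=2, Econ=4, Music=1, Biology=4, Calculus=1. No two conflicting exams share a time slot.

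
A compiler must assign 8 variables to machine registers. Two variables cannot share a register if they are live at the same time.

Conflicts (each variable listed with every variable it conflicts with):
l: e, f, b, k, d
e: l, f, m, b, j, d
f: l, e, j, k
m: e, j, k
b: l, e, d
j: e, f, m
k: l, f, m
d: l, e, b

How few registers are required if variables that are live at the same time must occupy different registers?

4

l, e, b, d pairwise conflict, so at least 4 registers are needed.
A valid assignment using 4 registers: l=2, e=1, f=3, m=3, b=3, j=2, k=1, d=4. No two conflicting variables share a register.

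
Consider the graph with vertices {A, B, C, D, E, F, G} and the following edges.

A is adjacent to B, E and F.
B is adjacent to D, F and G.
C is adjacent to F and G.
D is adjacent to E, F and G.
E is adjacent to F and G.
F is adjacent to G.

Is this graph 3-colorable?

No

D, E, F, G form a clique, so at least 4 colors are needed.
So 3 colors are not enough.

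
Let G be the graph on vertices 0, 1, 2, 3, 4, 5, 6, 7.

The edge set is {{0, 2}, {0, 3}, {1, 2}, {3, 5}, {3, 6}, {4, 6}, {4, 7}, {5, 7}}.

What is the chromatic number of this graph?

The cycle 4-7-5-3-6-4 has odd length 5, so it cannot be 2-colored; at least 3 colors are needed.
3 colors suffice: color a → {2, 3, 7}; color b → {0, 1, 4, 5}; color c → {6}. Every edge joins two different colors.

3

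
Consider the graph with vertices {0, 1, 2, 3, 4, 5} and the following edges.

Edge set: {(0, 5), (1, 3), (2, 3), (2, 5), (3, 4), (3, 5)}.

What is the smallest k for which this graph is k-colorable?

2, 3, 5 are mutually adjacent, so at least 3 colors are needed.
3 colors suffice: color a → {0, 3}; color b → {1, 4, 5}; color c → {2}. Every edge joins two different colors.

3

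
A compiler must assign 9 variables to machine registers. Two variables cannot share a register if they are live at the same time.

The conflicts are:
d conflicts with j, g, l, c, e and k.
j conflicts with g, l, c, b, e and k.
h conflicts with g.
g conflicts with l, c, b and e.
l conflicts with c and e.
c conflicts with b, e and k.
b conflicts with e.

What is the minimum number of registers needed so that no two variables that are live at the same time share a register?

6

d, j, g, l, c, e all conflict with each other, so at least 6 registers are needed.
6 registers suffice: d=5, j=1, h=1, g=3, l=6, c=2, b=5, e=4, k=3. No two conflicting variables share a register.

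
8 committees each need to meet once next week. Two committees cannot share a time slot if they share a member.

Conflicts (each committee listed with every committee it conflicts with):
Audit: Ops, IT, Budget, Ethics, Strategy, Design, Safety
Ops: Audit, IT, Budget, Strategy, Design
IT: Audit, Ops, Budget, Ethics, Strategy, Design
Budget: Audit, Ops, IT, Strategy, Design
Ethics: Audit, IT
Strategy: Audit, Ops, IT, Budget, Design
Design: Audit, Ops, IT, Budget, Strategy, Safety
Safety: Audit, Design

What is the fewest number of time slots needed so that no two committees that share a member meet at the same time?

Audit, Ops, IT, Budget, Strategy, Design all conflict with each other, so at least 6 time slots are needed.
Using 6 time slots: Audit=1, Ops=5, IT=3, Budget=4, Ethics=2, Strategy=6, Design=2, Safety=3. Each listed conflict is separated.

6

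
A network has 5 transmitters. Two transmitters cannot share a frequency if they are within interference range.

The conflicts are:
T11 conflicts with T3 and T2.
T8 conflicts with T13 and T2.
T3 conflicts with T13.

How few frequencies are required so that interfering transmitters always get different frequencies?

3

The cycle T3-T11-T2-T8-T13-T3 has odd length 5, so it cannot be 2-colored; at least 3 frequencies are needed.
Using 3 frequencies: T11=2, T8=2, T3=1, T13=3, T2=1. No two conflicting transmitters share a frequency.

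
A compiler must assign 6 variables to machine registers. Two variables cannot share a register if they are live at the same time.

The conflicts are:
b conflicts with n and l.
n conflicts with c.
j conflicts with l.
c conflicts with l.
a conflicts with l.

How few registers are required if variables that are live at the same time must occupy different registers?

2

j and l conflict, so at least 2 registers are needed.
2 registers suffice: register 1 → {n, l}; register 2 → {b, j, c, a}. No two conflicting variables share a register.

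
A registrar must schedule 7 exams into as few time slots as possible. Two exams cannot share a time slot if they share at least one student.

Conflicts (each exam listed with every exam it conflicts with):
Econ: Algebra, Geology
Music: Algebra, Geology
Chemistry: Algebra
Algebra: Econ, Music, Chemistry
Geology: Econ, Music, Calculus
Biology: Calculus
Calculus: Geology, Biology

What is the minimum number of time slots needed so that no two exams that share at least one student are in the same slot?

2

Music and Algebra conflict, so at least 2 time slots are needed.
2 time slots suffice: Econ=2, Music=2, Chemistry=2, Algebra=1, Geology=1, Biology=1, Calculus=2. No two conflicting exams share a time slot.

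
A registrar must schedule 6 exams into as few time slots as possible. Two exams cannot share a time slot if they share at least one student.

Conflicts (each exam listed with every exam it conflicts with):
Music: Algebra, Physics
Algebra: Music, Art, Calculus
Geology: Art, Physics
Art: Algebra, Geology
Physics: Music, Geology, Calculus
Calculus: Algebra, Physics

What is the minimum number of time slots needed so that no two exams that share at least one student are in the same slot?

The cycle Calculus-Algebra-Art-Geology-Physics-Calculus has odd length 5, so it cannot be 2-colored; at least 3 time slots are needed.
A valid assignment using 3 time slots: Music=2, Algebra=1, Geology=3, Art=2, Physics=1, Calculus=2. Each listed conflict is separated.

3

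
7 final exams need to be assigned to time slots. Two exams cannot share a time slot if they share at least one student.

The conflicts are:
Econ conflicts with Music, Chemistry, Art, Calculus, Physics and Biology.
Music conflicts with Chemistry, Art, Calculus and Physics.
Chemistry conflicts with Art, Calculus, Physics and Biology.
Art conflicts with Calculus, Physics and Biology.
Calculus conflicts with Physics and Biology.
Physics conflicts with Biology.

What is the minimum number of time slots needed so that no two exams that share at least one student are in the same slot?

Econ, Music, Chemistry, Art, Calculus, Physics are mutually in conflict, so at least 6 time slots are needed.
Using 6 time slots: Econ=2, Music=6, Chemistry=3, Art=1, Calculus=5, Physics=4, Biology=6. No two conflicting exams share a time slot.

6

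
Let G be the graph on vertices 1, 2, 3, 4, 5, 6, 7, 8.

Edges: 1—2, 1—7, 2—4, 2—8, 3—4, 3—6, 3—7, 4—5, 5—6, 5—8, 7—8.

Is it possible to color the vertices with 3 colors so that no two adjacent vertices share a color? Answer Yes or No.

Yes

The chromatic number is 3. The cycle 7-3-6-5-8-7 has odd length 5, so it cannot be 2-colored; at least 3 colors are needed.
3 colors suffice: 1=green, 2=red, 3=red, 4=blue, 5=red, 6=blue, 7=blue, 8=green.
That is already a proper 3-coloring.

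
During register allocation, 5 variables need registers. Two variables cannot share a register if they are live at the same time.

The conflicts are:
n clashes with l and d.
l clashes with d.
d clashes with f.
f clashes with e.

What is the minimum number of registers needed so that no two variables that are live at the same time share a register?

n, l, d pairwise conflict, so at least 3 registers are needed.
3 registers suffice: register 1 → {d, e}; register 2 → {l, f}; register 3 → {n}. Each listed conflict is separated.

3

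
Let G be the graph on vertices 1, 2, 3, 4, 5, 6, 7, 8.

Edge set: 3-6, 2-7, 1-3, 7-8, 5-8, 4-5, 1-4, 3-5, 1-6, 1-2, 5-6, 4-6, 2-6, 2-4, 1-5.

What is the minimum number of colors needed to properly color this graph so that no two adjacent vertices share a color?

4

1, 2, 4, 6 form a clique, so at least 4 colors are needed.
4 colors suffice: color red → {1, 7}; color blue → {6, 8}; color green → {2, 5}; color yellow → {3, 4}. Each edge has distinct colors on its endpoints.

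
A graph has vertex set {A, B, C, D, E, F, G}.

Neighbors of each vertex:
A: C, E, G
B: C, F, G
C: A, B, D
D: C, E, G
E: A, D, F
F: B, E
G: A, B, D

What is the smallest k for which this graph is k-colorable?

3

The cycle B-G-D-E-F-B has odd length 5, so it cannot be 2-colored; at least 3 colors are needed.
One proper 3-coloring: A=1, B=1, C=2, D=1, E=2, F=3, G=2. No two adjacent vertices share a color.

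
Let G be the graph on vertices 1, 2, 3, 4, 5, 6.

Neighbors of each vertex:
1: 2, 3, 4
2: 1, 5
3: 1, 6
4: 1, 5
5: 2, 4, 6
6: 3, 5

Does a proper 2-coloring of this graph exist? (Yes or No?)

No

The cycle 5-6-3-1-2-5 has odd length 5, so it cannot be 2-colored; at least 3 colors are needed.
So 2 colors are not enough.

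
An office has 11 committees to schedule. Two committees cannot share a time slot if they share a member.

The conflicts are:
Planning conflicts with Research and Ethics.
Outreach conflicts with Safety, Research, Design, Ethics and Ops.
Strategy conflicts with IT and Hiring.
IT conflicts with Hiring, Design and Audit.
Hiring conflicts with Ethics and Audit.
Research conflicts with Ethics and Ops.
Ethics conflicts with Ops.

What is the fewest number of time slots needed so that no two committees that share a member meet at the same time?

4

Outreach, Research, Ethics, Ops are mutually in conflict, so at least 4 time slots are needed.
4 time slots suffice: time slot 1 → {Safety, IT, Ethics}; time slot 2 → {Planning, Outreach, Hiring}; time slot 3 → {Strategy, Research, Design, Audit}; time slot 4 → {Ops}. No two conflicting committees share a time slot.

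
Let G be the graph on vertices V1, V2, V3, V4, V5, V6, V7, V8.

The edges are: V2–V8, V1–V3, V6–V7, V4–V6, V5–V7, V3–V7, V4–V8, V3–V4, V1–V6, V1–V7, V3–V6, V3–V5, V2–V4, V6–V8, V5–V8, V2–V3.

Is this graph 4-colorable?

Yes

The chromatic number is 4. V1, V3, V6, V7 are pairwise adjacent (a clique of size 4), so at least 4 colors are needed.
4 colors suffice: V1=4, V2=2, V3=1, V4=3, V5=2, V6=2, V7=3, V8=1.
That is already a proper 4-coloring.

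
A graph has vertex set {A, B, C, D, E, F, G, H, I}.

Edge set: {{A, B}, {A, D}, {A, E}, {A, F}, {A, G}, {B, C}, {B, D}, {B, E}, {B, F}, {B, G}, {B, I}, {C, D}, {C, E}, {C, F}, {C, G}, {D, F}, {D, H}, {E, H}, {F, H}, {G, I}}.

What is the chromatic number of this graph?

4

A, B, D, F are pairwise adjacent (a clique of size 4), so at least 4 colors are needed.
One proper 4-coloring: A=2, B=1, C=2, D=4, E=3, F=3, G=3, H=1, I=2. Every edge joins two different colors.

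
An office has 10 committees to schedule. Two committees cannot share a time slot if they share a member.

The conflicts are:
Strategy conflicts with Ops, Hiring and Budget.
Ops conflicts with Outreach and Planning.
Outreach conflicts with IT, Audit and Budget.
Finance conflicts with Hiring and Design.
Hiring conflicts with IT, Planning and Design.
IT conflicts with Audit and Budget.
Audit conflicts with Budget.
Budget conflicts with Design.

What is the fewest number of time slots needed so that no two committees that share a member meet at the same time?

4

Outreach, IT, Audit, Budget are mutually in conflict, so at least 4 time slots are needed.
4 time slots suffice: time slot 1 → {Ops, Hiring, Budget}; time slot 2 → {Strategy, IT, Planning, Design}; time slot 3 → {Outreach, Finance}; time slot 4 → {Audit}. No two conflicting committees share a time slot.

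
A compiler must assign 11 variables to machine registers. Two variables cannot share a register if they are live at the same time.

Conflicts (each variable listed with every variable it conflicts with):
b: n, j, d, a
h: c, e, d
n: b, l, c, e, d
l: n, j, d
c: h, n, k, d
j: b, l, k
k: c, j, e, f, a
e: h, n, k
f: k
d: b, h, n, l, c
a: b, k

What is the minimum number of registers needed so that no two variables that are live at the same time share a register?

3

n, c, d pairwise conflict, so at least 3 registers are needed.
3 registers suffice: register 1 → {h, n, k}; register 2 → {j, e, f, d, a}; register 3 → {b, l, c}. Each listed conflict is separated.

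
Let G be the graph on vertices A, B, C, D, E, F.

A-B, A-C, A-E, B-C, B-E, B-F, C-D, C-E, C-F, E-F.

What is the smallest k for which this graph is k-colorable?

4

A, B, C, E form a clique, so at least 4 colors are needed.
A valid assignment using 4 colors: A=4, B=2, C=1, D=2, E=3, F=4. Every edge joins two different colors.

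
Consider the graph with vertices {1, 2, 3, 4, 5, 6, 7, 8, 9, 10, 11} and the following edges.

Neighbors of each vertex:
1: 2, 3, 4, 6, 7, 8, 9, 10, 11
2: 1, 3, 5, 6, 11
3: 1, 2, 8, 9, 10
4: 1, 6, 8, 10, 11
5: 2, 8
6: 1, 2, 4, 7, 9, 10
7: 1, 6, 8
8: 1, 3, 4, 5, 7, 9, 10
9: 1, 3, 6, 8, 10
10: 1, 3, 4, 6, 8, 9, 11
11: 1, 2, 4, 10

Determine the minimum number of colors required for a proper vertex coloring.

1, 3, 8, 9, 10 form a clique, so at least 5 colors are needed.
One proper 5-coloring: 1=red, 2=green, 3=purple, 4=yellow, 5=red, 6=blue, 7=green, 8=blue, 9=yellow, 10=green, 11=blue. No two adjacent vertices share a color.

5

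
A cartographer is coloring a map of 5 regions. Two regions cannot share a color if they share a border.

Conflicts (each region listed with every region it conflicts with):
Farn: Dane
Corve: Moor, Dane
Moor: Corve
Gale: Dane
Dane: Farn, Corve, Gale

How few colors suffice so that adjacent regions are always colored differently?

Farn and Dane conflict, so at least 2 colors are needed.
2 colors suffice: Farn=2, Corve=2, Moor=1, Gale=2, Dane=1. No two conflicting regions share a color.

2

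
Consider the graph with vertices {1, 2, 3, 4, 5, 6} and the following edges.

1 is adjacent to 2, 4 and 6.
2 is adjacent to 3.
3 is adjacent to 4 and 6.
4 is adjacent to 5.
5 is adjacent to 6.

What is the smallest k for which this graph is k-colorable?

2

1 and 2 are adjacent, so at least 2 colors are needed.
2 colors suffice: color red → {1, 3, 5}; color blue → {2, 4, 6}. Each edge has distinct colors on its endpoints.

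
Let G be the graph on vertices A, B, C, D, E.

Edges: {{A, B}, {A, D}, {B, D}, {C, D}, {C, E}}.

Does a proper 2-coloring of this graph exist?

A, B, D form a triangle, so at least 3 colors are needed.
So 2 colors are not enough.

No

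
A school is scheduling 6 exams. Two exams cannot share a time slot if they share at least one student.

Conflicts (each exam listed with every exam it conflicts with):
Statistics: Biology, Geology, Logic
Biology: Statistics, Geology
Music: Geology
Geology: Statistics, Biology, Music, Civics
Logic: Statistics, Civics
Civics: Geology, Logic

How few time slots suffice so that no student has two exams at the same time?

3

Statistics, Biology, Geology pairwise conflict, so at least 3 time slots are needed.
3 time slots suffice: time slot 1 → {Geology, Logic}; time slot 2 → {Statistics, Music, Civics}; time slot 3 → {Biology}. Each listed conflict is separated.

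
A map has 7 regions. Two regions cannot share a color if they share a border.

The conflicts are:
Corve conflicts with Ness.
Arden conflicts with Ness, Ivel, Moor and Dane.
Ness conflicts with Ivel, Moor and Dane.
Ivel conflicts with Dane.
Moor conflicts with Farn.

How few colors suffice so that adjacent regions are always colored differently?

4

Arden, Ness, Ivel, Dane all conflict with each other, so at least 4 colors are needed.
4 colors suffice: color 1 → {Ness, Farn}; color 2 → {Corve, Arden}; color 3 → {Ivel, Moor}; color 4 → {Dane}. Each listed conflict is separated.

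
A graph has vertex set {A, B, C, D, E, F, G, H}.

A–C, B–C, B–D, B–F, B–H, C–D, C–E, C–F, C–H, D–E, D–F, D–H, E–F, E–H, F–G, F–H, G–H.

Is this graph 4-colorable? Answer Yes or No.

No

B, C, D, F, H are mutually adjacent (a clique of size 5), so at least 5 colors are needed.
So 4 colors are not enough.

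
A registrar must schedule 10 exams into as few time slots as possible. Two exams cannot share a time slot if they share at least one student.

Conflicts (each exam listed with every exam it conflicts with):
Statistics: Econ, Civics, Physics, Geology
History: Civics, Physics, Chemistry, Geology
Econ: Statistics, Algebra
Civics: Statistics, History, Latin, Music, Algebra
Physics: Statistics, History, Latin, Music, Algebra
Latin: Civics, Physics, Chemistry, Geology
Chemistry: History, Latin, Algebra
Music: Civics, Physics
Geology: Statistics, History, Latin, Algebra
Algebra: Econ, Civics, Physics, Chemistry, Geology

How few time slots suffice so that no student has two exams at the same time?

2

History and Chemistry conflict, so at least 2 time slots are needed.
Using 2 time slots: Statistics=2, History=2, Econ=1, Civics=1, Physics=1, Latin=2, Chemistry=1, Music=2, Geology=1, Algebra=2. No two conflicting exams share a time slot.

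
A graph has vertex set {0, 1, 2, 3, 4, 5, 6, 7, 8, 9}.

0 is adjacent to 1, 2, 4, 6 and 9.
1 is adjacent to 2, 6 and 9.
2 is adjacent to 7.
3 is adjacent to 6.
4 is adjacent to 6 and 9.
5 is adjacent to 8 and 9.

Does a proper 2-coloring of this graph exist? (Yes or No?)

No

0, 4, 9 are mutually adjacent, so at least 3 colors are needed.
So 2 colors are not enough.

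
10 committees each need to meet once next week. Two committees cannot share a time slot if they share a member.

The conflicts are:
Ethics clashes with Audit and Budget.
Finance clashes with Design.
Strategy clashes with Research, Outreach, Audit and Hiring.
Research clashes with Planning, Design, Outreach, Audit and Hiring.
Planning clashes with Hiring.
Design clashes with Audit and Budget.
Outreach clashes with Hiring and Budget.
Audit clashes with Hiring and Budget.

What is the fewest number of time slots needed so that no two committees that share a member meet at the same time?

Strategy, Research, Outreach, Hiring all conflict with each other, so at least 4 time slots are needed.
4 time slots suffice: time slot 1 → {Finance, Research, Budget}; time slot 2 → {Planning, Outreach, Audit}; time slot 3 → {Ethics, Design, Hiring}; time slot 4 → {Strategy}. Each listed conflict is separated.

4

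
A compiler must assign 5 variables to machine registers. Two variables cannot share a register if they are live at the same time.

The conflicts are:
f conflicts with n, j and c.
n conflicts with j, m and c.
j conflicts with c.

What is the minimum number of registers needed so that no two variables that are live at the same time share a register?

f, n, j, c are mutually in conflict, so at least 4 registers are needed.
4 registers suffice: register 1 → {n}; register 2 → {j, m}; register 3 → {f}; register 4 → {c}. No two conflicting variables share a register.

4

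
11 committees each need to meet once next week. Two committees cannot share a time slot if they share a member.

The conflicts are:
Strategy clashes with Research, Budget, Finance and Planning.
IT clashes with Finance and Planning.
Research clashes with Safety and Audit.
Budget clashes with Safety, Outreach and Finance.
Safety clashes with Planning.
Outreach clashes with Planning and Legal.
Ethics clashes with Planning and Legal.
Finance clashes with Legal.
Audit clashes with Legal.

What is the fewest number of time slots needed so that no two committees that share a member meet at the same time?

3

Strategy, Budget, Finance are mutually in conflict, so at least 3 time slots are needed.
A valid assignment using 3 time slots: Strategy=2, IT=2, Research=1, Budget=3, Safety=2, Outreach=2, Ethics=2, Finance=1, Audit=2, Planning=1, Legal=3. Every pair that conflicts lands in different time slots.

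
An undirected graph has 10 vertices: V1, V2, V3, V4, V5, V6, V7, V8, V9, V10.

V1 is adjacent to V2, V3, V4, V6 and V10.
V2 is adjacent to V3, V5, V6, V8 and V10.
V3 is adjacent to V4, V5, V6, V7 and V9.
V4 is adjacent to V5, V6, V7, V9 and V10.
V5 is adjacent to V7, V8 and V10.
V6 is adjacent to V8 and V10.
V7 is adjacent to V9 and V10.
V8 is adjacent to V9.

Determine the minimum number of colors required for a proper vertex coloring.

V1, V2, V6, V10 are mutually adjacent (a clique of size 4), so at least 4 colors are needed.
A valid assignment using 4 colors: V1=4, V2=1, V3=2, V4=1, V5=3, V6=3, V7=4, V8=2, V9=3, V10=2. Every edge joins two different colors.

4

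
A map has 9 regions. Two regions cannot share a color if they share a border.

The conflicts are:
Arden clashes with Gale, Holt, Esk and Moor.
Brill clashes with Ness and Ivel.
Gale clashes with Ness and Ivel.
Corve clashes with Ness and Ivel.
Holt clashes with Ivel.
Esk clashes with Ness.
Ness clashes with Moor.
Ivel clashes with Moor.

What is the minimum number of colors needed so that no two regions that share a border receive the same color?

Holt and Ivel conflict, so at least 2 colors are needed.
A valid assignment using 2 colors: Arden=1, Brill=2, Gale=2, Corve=2, Holt=2, Esk=2, Ness=1, Ivel=1, Moor=2. Each listed conflict is separated.

2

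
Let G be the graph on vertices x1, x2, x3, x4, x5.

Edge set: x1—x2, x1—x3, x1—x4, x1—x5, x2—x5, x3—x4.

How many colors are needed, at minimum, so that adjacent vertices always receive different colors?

3

x1, x2, x5 are mutually adjacent, so at least 3 colors are needed.
3 colors suffice: x1=red, x2=blue, x3=green, x4=blue, x5=green. Every edge joins two different colors.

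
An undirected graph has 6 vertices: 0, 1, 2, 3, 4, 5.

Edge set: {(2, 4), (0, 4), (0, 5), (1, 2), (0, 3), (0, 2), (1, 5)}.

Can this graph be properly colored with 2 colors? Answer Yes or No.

No

0, 2, 4 form a triangle, so at least 3 colors are needed.
So 2 colors are not enough.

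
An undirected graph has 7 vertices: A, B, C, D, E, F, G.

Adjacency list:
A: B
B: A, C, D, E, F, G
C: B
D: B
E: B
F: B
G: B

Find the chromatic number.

A and B are adjacent, so at least 2 colors are needed.
2 colors suffice: color 1 → {B}; color 2 → {A, C, D, E, F, G}. Each edge has distinct colors on its endpoints.

2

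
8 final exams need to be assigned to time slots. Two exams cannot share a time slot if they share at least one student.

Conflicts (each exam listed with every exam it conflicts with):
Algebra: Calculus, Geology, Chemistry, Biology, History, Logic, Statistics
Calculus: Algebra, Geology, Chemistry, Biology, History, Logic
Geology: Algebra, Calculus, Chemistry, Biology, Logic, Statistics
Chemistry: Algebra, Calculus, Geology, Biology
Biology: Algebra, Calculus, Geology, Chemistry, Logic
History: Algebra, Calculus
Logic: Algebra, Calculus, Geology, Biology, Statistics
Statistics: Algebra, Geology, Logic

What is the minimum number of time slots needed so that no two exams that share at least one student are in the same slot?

Algebra, Calculus, Geology, Biology, Logic all conflict with each other, so at least 5 time slots are needed.
Using 5 time slots: Algebra=1, Calculus=2, Geology=3, Chemistry=5, Biology=4, History=3, Logic=5, Statistics=2. Each listed conflict is separated.

5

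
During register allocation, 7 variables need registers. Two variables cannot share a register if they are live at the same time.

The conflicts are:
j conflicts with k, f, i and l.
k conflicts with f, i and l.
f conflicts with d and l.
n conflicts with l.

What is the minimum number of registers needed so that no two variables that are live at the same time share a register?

j, k, f, l all conflict with each other, so at least 4 registers are needed.
4 registers suffice: register 1 → {f, n, i}; register 2 → {k, d}; register 3 → {l}; register 4 → {j}. Every pair that conflicts lands in different registers.

4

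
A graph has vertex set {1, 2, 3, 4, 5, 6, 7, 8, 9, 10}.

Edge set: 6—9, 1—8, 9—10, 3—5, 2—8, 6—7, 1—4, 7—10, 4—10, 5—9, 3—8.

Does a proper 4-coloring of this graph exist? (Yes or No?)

Yes

The chromatic number is 3. The cycle 5-9-10-4-1-8-3-5 has odd length 7, so it cannot be 2-colored; at least 3 colors are needed.
3 colors suffice: color a → {4, 7, 8, 9}; color b → {1, 2, 5, 6, 10}; color c → {3}.
Since 4 ≥ 3, a proper 4-coloring certainly exists.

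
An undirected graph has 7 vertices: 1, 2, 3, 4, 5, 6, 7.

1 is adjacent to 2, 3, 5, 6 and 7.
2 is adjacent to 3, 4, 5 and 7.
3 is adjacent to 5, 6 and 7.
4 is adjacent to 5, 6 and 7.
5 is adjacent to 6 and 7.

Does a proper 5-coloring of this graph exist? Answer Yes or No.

The chromatic number is 5. 1, 2, 3, 5, 7 are mutually adjacent (a clique of size 5), so at least 5 colors are needed.
One proper 5-coloring: 1=purple, 2=blue, 3=green, 4=green, 5=red, 6=blue, 7=yellow.
That is already a proper 5-coloring.

Yes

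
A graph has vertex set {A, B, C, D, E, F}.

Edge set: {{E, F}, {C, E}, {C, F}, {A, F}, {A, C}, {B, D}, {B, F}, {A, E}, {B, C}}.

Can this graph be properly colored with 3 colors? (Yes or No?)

No

A, C, E, F are pairwise adjacent (a clique of size 4), so at least 4 colors are needed.
So 3 colors are not enough.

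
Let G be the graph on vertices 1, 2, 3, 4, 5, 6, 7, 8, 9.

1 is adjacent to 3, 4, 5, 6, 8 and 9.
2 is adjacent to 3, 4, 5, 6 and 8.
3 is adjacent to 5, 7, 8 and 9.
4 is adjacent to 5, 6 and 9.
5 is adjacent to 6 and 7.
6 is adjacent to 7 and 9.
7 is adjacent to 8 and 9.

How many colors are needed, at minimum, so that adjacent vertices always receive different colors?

1, 4, 6, 9 are pairwise adjacent (a clique of size 4), so at least 4 colors are needed.
A valid assignment using 4 colors: 1=b, 2=b, 3=a, 4=d, 5=c, 6=a, 7=b, 8=c, 9=c. Each edge has distinct colors on its endpoints.

4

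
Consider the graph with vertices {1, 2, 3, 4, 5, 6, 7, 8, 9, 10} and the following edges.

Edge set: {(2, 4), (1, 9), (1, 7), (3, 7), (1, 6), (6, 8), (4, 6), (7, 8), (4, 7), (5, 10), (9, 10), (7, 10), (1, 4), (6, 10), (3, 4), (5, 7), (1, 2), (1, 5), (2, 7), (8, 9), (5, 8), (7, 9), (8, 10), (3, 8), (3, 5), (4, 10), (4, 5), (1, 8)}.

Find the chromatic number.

1, 2, 4, 7 form a clique, so at least 4 colors are needed.
4 colors suffice: color a → {6, 7}; color b → {4, 8}; color c → {1, 3, 10}; color d → {2, 5, 9}. Every edge joins two different colors.

4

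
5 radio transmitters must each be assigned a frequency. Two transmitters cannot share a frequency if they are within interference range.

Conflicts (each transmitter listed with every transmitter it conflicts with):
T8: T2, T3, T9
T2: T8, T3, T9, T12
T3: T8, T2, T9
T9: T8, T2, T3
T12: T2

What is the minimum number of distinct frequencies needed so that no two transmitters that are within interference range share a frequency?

4

T8, T2, T3, T9 all conflict with each other, so at least 4 frequencies are needed.
Using 4 frequencies: T8=2, T2=1, T3=4, T9=3, T12=2. Each listed conflict is separated.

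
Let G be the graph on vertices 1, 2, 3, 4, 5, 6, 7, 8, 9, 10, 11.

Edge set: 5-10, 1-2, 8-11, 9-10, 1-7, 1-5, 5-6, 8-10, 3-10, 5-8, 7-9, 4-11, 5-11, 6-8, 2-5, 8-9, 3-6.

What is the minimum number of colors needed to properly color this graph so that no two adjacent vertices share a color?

5, 8, 10 are mutually adjacent, so at least 3 colors are needed.
3 colors suffice: color a → {3, 4, 5, 9}; color b → {1, 8}; color c → {2, 6, 7, 10, 11}. Every edge joins two different colors.

3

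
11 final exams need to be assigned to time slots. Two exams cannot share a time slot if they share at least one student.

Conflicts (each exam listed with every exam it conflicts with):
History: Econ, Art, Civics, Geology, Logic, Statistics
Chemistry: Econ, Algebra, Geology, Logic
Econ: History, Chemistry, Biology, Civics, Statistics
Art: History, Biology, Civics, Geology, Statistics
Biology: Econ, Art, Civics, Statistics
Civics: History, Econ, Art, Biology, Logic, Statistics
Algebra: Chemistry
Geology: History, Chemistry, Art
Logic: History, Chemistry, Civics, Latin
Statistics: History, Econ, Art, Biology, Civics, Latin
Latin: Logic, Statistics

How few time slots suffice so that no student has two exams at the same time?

4

Art, Biology, Civics, Statistics are mutually in conflict, so at least 4 time slots are needed.
4 time slots suffice: time slot 1 → {Chemistry, Civics, Latin}; time slot 2 → {History, Biology, Algebra}; time slot 3 → {Geology, Logic, Statistics}; time slot 4 → {Econ, Art}. Every pair that conflicts lands in different time slots.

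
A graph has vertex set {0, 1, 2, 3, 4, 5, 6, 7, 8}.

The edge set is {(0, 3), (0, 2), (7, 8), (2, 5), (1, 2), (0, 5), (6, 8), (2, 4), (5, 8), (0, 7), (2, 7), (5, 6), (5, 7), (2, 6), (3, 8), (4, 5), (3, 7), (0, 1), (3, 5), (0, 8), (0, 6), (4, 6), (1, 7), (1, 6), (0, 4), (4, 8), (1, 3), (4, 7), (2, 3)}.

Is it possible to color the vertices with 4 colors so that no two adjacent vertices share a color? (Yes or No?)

0, 3, 5, 7, 8 are mutually adjacent (a clique of size 5), so at least 5 colors are needed.
So 4 colors are not enough.

No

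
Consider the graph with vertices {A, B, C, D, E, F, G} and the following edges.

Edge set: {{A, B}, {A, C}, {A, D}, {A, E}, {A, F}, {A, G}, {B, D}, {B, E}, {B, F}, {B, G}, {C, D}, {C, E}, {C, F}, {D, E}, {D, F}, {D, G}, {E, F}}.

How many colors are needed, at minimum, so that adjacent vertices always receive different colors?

5

A, B, D, E, F are pairwise adjacent (a clique of size 5), so at least 5 colors are needed.
5 colors suffice: A=red, B=green, C=green, D=blue, E=purple, F=yellow, G=yellow. Each edge has distinct colors on its endpoints.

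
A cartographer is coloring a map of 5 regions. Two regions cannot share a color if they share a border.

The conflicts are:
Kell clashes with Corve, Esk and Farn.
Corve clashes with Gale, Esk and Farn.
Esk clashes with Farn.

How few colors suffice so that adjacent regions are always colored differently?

4

Kell, Corve, Esk, Farn all conflict with each other, so at least 4 colors are needed.
4 colors suffice: color 1 → {Corve}; color 2 → {Kell, Gale}; color 3 → {Esk}; color 4 → {Farn}. Each listed conflict is separated.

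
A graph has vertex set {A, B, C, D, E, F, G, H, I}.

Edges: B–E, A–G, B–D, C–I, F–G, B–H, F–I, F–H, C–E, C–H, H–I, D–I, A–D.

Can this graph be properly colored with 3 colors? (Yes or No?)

Yes

The chromatic number is 3. F, H, I are mutually adjacent, so at least 3 colors are needed.
3 colors suffice: A=3, B=1, C=3, D=2, E=2, F=3, G=1, H=2, I=1.
That is already a proper 3-coloring.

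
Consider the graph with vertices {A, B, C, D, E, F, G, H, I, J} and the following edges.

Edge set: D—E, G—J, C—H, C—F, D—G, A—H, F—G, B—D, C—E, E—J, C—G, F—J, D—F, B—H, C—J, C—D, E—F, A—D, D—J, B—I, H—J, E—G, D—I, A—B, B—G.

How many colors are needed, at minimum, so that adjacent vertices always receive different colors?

6

C, D, E, F, G, J are mutually adjacent (a clique of size 6), so at least 6 colors are needed.
6 colors suffice: color 1 → {D, H}; color 2 → {B, C}; color 3 → {A, I, J}; color 4 → {G}; color 5 → {E}; color 6 → {F}. Each edge has distinct colors on its endpoints.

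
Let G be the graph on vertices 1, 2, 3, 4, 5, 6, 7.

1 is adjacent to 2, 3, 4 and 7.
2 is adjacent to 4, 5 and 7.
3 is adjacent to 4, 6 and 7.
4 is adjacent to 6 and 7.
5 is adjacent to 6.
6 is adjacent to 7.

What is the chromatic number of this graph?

4

3, 4, 6, 7 are mutually adjacent (a clique of size 4), so at least 4 colors are needed.
4 colors suffice: color a → {4, 5}; color b → {7}; color c → {1, 6}; color d → {2, 3}. No two adjacent vertices share a color.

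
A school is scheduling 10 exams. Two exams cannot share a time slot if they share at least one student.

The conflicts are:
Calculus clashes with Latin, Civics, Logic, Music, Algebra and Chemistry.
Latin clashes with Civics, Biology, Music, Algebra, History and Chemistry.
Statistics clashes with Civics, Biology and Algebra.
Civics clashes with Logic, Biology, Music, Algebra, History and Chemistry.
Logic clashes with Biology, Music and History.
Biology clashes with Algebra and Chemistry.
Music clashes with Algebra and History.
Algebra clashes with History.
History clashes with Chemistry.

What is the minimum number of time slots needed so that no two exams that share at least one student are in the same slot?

5

Calculus, Latin, Civics, Music, Algebra are mutually in conflict, so at least 5 time slots are needed.
5 time slots suffice: Calculus=5, Latin=2, Statistics=2, Civics=1, Logic=2, Biology=4, Music=4, Algebra=3, History=5, Chemistry=3. No two conflicting exams share a time slot.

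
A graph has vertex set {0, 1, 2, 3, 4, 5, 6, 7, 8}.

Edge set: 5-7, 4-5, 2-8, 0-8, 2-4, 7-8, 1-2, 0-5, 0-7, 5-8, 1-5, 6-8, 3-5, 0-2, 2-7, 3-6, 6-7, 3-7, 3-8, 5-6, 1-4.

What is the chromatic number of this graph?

3, 5, 6, 7, 8 are pairwise adjacent (a clique of size 5), so at least 5 colors are needed.
5 colors suffice: color red → {2, 5}; color blue → {4, 8}; color green → {1, 7}; color yellow → {0, 6}; color purple → {3}. Each edge has distinct colors on its endpoints.

5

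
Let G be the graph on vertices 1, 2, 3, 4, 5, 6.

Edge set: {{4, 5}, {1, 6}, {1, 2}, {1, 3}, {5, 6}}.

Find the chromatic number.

2

4 and 5 are adjacent, so at least 2 colors are needed.
2 colors suffice: 1=a, 2=b, 3=b, 4=b, 5=a, 6=b. Each edge has distinct colors on its endpoints.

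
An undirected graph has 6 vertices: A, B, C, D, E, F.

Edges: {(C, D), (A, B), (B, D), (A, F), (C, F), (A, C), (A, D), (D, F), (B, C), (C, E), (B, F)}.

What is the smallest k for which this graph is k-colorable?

A, B, C, D, F are pairwise adjacent (a clique of size 5), so at least 5 colors are needed.
One proper 5-coloring: A=purple, B=yellow, C=red, D=green, E=blue, F=blue. Every edge joins two different colors.

5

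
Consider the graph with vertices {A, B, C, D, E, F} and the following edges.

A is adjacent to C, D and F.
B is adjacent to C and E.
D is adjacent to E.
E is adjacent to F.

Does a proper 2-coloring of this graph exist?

The cycle D-A-C-B-E-D has odd length 5, so it cannot be 2-colored; at least 3 colors are needed.
So 2 colors are not enough.

No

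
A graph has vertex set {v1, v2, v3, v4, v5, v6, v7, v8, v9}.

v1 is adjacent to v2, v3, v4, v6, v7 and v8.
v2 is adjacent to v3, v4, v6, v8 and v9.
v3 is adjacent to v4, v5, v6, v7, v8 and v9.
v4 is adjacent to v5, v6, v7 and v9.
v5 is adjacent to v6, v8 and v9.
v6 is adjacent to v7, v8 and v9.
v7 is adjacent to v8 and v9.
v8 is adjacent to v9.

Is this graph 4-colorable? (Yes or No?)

No

v3, v5, v6, v8, v9 form a clique, so at least 5 colors are needed.
So 4 colors are not enough.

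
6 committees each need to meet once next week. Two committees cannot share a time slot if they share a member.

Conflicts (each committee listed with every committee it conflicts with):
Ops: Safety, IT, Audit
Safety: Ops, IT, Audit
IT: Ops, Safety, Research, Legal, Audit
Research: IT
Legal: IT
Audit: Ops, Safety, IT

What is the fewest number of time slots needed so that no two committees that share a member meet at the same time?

4

Ops, Safety, IT, Audit all conflict with each other, so at least 4 time slots are needed.
4 time slots suffice: time slot 1 → {IT}; time slot 2 → {Research, Legal, Audit}; time slot 3 → {Safety}; time slot 4 → {Ops}. Each listed conflict is separated.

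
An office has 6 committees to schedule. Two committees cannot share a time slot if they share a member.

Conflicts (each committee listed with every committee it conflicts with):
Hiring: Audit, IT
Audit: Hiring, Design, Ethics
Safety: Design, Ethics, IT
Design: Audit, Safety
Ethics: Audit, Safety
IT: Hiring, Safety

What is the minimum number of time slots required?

The cycle Audit-Design-Safety-IT-Hiring-Audit has odd length 5, so it cannot be 2-colored; at least 3 time slots are needed.
3 time slots suffice: time slot 1 → {Audit, Safety}; time slot 2 → {Hiring, Design, Ethics}; time slot 3 → {IT}. No two conflicting committees share a time slot.

3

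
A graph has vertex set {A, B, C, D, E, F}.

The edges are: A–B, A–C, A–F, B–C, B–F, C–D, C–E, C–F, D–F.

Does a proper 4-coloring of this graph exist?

Yes

The chromatic number is 4. A, B, C, F are pairwise adjacent (a clique of size 4), so at least 4 colors are needed.
A valid assignment using 4 colors: A=yellow, B=green, C=red, D=green, E=blue, F=blue.
That is already a proper 4-coloring.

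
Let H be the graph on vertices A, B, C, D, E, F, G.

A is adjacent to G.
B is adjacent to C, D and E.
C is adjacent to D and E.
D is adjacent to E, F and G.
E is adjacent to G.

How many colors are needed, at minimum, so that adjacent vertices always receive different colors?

B, C, D, E are pairwise adjacent (a clique of size 4), so at least 4 colors are needed.
One proper 4-coloring: A=1, B=4, C=3, D=1, E=2, F=2, G=3. Every edge joins two different colors.

4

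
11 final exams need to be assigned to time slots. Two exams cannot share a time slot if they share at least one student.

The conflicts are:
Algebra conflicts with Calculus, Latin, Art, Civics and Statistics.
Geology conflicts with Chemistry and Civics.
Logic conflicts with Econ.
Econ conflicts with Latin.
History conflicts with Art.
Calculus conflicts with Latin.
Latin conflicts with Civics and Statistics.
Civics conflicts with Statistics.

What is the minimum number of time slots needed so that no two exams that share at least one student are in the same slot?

Algebra, Latin, Civics, Statistics all conflict with each other, so at least 4 time slots are needed.
4 time slots suffice: Algebra=2, Geology=1, Logic=1, Chemistry=2, Econ=2, History=2, Calculus=3, Latin=1, Art=1, Civics=3, Statistics=4. No two conflicting exams share a time slot.

4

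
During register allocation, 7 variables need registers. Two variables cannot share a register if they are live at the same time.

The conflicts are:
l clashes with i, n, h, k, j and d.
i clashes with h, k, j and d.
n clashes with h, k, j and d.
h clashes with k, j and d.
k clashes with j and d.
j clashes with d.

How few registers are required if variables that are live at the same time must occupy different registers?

6

l, n, h, k, j, d are mutually in conflict, so at least 6 registers are needed.
6 registers suffice: register 1 → {l}; register 2 → {k}; register 3 → {h}; register 4 → {d}; register 5 → {j}; register 6 → {i, n}. Every pair that conflicts lands in different registers.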